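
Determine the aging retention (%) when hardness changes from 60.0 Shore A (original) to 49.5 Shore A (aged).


Retention = aged / original * 100
= 49.5 / 60.0 * 100
= 82.5%

82.5%


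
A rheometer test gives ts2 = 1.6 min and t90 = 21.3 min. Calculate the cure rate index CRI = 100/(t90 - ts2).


CRI = 100 / (t90 - ts2)
= 100 / (21.3 - 1.6)
= 100 / 19.7
= 5.08 min^-1

5.08 min^-1


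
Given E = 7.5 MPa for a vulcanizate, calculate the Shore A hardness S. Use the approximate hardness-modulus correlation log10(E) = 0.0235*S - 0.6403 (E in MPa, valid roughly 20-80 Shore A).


log10(E) = 0.0235*S - 0.6403  =>  S = (log10(E) + 0.6403) / 0.0235
log10(7.5) = 0.875061
S = (0.875061 + 0.6403) / 0.0235 = 1.515361 / 0.0235
S = 64.5

Shore A = 64.5


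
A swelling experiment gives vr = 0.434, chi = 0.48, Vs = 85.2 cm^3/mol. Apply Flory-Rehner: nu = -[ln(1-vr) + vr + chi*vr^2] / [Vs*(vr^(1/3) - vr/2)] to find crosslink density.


ln(1 - vr) = ln(1 - 0.434) = -0.5692
Numerator = -((-0.5692) + 0.434 + 0.48 * 0.434^2) = 0.0448
Denominator = 85.2 * (0.434^(1/3) - 0.434/2) = 46.0180
nu = 0.0448 / 46.0180 = 9.7245e-04 mol/cm^3

9.7245e-04 mol/cm^3


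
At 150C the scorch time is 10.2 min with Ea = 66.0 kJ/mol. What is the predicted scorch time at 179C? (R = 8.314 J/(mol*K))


Convert temperatures: T1 = 150 + 273.15 = 423.15 K, T2 = 179 + 273.15 = 452.15 K
ts2_new = 10.2 * exp(66000 / 8.314 * (1/452.15 - 1/423.15))
1/T2 - 1/T1 = -1.5157e-04
ts2_new = 3.06 min

3.06 min


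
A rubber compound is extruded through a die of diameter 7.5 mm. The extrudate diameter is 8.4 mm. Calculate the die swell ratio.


Die swell ratio = D_extrudate / D_die
= 8.4 / 7.5
= 1.12

Die swell = 1.12


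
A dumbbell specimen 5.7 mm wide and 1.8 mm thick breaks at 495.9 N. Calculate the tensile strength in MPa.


Area = width * thickness = 5.7 * 1.8 = 10.26 mm^2
TS = force / area = 495.9 / 10.26 = 48.33 MPa

48.33 MPa


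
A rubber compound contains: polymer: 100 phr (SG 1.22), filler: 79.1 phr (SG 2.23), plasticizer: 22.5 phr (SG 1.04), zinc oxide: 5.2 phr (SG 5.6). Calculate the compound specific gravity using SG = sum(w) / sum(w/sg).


Sum of weights = 206.8
Volume contributions:
  polymer: 100/1.22 = 81.9672
  filler: 79.1/2.23 = 35.4709
  plasticizer: 22.5/1.04 = 21.6346
  zinc oxide: 5.2/5.6 = 0.9286
Sum of volumes = 140.0013
SG = 206.8 / 140.0013 = 1.477

SG = 1.477


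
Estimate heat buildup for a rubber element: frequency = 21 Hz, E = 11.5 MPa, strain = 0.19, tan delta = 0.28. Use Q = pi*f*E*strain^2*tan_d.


Q = pi * f * E * strain^2 * tan_d
= pi * 21 * 11.5 * 0.19^2 * 0.28
= pi * 21 * 11.5 * 0.0361 * 0.28
= 7.6689

Q = 7.6689


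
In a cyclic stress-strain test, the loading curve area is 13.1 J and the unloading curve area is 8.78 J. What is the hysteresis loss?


Hysteresis loss = loading - unloading
= 13.1 - 8.78
= 4.32 J

4.32 J


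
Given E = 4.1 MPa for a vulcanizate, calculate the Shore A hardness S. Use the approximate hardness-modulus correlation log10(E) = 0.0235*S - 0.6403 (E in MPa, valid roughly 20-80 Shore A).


log10(E) = 0.0235*S - 0.6403  =>  S = (log10(E) + 0.6403) / 0.0235
log10(4.1) = 0.612784
S = (0.612784 + 0.6403) / 0.0235 = 1.253084 / 0.0235
S = 53.3

Shore A = 53.3


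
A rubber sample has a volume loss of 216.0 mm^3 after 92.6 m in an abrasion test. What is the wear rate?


Rate = volume_loss / distance
= 216.0 / 92.6
= 2.333 mm^3/m

2.333 mm^3/m


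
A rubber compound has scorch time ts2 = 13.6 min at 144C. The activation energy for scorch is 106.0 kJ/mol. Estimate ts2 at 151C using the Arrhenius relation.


Convert temperatures: T1 = 144 + 273.15 = 417.15 K, T2 = 151 + 273.15 = 424.15 K
ts2_new = 13.6 * exp(106000 / 8.314 * (1/424.15 - 1/417.15))
1/T2 - 1/T1 = -3.9563e-05
ts2_new = 8.21 min

8.21 min


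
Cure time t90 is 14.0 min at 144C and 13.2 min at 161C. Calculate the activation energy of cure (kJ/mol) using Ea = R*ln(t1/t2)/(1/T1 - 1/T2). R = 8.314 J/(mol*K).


T1 = 417.15 K, T2 = 434.15 K
1/T1 - 1/T2 = 9.3868e-05
ln(t1/t2) = ln(14.0/13.2) = 0.0588
Ea = 8.314 * 0.0588 / 9.3868e-05 = 5211.5812 J/mol
Ea = 5.21 kJ/mol

5.21 kJ/mol


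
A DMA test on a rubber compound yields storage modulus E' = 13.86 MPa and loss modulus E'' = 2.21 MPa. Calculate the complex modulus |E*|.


|E*| = sqrt(E'^2 + E''^2)
= sqrt(13.86^2 + 2.21^2)
= sqrt(192.0996 + 4.8841)
= 14.035 MPa

14.035 MPa


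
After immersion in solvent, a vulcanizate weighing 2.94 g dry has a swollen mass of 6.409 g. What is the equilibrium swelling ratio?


Q = W_swollen / W_dry
Q = 6.409 / 2.94
Q = 2.18

Q = 2.18


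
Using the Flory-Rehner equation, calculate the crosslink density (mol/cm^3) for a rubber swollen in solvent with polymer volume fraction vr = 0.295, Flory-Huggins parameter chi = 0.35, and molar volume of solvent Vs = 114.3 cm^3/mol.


ln(1 - vr) = ln(1 - 0.295) = -0.3496
Numerator = -((-0.3496) + 0.295 + 0.35 * 0.295^2) = 0.0241
Denominator = 114.3 * (0.295^(1/3) - 0.295/2) = 59.2295
nu = 0.0241 / 59.2295 = 4.0687e-04 mol/cm^3

4.0687e-04 mol/cm^3


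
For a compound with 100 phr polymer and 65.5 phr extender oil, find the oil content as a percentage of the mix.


Oil % = oil / (100 + oil) * 100
= 65.5 / (100 + 65.5) * 100
= 65.5 / 165.5 * 100
= 39.58%

39.58%


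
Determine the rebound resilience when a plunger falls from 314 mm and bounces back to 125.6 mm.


Resilience = h_rebound / h_drop * 100
= 125.6 / 314 * 100
= 40.0%

40.0%


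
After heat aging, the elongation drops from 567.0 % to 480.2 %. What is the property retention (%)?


Retention = aged / original * 100
= 480.2 / 567.0 * 100
= 84.7%

84.7%


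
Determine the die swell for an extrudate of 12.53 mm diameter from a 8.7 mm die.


Die swell ratio = D_extrudate / D_die
= 12.53 / 8.7
= 1.44

Die swell = 1.44


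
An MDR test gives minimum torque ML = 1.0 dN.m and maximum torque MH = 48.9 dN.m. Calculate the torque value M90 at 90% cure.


M90 = ML + 0.9 * (MH - ML)
M90 = 1.0 + 0.9 * (48.9 - 1.0)
M90 = 1.0 + 0.9 * 47.9
M90 = 44.11 dN.m

44.11 dN.m


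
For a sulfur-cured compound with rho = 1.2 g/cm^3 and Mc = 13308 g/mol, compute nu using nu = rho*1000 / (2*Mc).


nu = rho * 1000 / (2 * Mc)
nu = 1.2 * 1000 / (2 * 13308)
nu = 1200.0 / 26616
nu = 0.0451 mol/L

0.0451 mol/L


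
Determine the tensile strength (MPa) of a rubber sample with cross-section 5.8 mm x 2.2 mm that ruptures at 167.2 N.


Area = width * thickness = 5.8 * 2.2 = 12.76 mm^2
TS = force / area = 167.2 / 12.76 = 13.1 MPa

13.1 MPa


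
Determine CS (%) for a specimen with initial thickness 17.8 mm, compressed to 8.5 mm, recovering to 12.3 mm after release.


CS = (t0 - recovered) / (t0 - ts) * 100
= (17.8 - 12.3) / (17.8 - 8.5) * 100
= 5.5 / 9.3 * 100
= 59.1%

59.1%


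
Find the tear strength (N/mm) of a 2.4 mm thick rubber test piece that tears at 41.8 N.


Tear strength = force / thickness
= 41.8 / 2.4
= 17.42 N/mm

17.42 N/mm


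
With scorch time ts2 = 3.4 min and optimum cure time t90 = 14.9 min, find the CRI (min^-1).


CRI = 100 / (t90 - ts2)
= 100 / (14.9 - 3.4)
= 100 / 11.5
= 8.7 min^-1

8.7 min^-1


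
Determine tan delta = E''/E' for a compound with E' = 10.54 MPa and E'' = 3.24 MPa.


tan delta = E'' / E'
= 3.24 / 10.54
= 0.3074

tan delta = 0.3074


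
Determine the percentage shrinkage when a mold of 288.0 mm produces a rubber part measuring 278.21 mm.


Shrinkage = (mold - part) / mold * 100
= (288.0 - 278.21) / 288.0 * 100
= 9.79 / 288.0 * 100
= 3.4%

3.4%


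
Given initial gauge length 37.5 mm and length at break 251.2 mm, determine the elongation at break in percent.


Elongation = (Lf - L0) / L0 * 100
= (251.2 - 37.5) / 37.5 * 100
= 213.7 / 37.5 * 100
= 569.9%

569.9%


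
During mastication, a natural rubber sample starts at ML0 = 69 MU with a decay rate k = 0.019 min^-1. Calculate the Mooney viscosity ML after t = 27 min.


ML = ML0 * exp(-k * t)
ML = 69 * exp(-0.019 * 27)
ML = 69 * 0.5987
ML = 41.31 MU

41.31 MU


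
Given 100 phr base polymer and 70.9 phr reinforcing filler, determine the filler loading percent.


Filler % = filler / (rubber + filler) * 100
= 70.9 / (100 + 70.9) * 100
= 70.9 / 170.9 * 100
= 41.49%

41.49%


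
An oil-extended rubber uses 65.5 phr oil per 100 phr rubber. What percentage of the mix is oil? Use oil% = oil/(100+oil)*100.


Oil % = oil / (100 + oil) * 100
= 65.5 / (100 + 65.5) * 100
= 65.5 / 165.5 * 100
= 39.58%

39.58%


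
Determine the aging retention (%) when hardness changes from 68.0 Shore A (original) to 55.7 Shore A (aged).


Retention = aged / original * 100
= 55.7 / 68.0 * 100
= 81.9%

81.9%


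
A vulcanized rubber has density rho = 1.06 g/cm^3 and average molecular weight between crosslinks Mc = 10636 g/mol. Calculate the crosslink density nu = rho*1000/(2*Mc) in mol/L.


nu = rho * 1000 / (2 * Mc)
nu = 1.06 * 1000 / (2 * 10636)
nu = 1060.0 / 21272
nu = 0.0498 mol/L

0.0498 mol/L


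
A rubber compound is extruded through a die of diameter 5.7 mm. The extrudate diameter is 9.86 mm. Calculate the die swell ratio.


Die swell ratio = D_extrudate / D_die
= 9.86 / 5.7
= 1.73

Die swell = 1.73


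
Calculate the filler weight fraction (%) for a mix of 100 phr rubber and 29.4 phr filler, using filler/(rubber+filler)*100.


Filler % = filler / (rubber + filler) * 100
= 29.4 / (100 + 29.4) * 100
= 29.4 / 129.4 * 100
= 22.72%

22.72%


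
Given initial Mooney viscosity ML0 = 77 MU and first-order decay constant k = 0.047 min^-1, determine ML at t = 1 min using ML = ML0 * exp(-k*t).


ML = ML0 * exp(-k * t)
ML = 77 * exp(-0.047 * 1)
ML = 77 * 0.9541
ML = 73.46 MU

73.46 MU


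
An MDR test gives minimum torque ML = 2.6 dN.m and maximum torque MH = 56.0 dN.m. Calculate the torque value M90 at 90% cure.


M90 = ML + 0.9 * (MH - ML)
M90 = 2.6 + 0.9 * (56.0 - 2.6)
M90 = 2.6 + 0.9 * 53.4
M90 = 50.66 dN.m

50.66 dN.m


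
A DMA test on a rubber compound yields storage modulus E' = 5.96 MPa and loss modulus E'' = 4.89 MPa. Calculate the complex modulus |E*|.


|E*| = sqrt(E'^2 + E''^2)
= sqrt(5.96^2 + 4.89^2)
= sqrt(35.5216 + 23.9121)
= 7.709 MPa

7.709 MPa


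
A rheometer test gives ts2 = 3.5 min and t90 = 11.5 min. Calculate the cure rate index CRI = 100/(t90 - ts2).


CRI = 100 / (t90 - ts2)
= 100 / (11.5 - 3.5)
= 100 / 8.0
= 12.5 min^-1

12.5 min^-1


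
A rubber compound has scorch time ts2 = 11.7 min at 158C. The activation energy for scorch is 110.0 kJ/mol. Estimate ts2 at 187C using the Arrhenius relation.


Convert temperatures: T1 = 158 + 273.15 = 431.15 K, T2 = 187 + 273.15 = 460.15 K
ts2_new = 11.7 * exp(110000 / 8.314 * (1/460.15 - 1/431.15))
1/T2 - 1/T1 = -1.4617e-04
ts2_new = 1.69 min

1.69 min


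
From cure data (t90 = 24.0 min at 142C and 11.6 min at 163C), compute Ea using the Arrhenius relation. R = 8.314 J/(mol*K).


T1 = 415.15 K, T2 = 436.15 K
1/T1 - 1/T2 = 1.1598e-04
ln(t1/t2) = ln(24.0/11.6) = 0.7270
Ea = 8.314 * 0.7270 / 1.1598e-04 = 52118.8910 J/mol
Ea = 52.12 kJ/mol

52.12 kJ/mol


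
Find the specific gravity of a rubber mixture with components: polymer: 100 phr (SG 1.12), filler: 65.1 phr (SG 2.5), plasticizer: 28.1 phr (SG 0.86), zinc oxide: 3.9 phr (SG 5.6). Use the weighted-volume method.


Sum of weights = 197.1
Volume contributions:
  polymer: 100/1.12 = 89.2857
  filler: 65.1/2.5 = 26.0400
  plasticizer: 28.1/0.86 = 32.6744
  zinc oxide: 3.9/5.6 = 0.6964
Sum of volumes = 148.6966
SG = 197.1 / 148.6966 = 1.326

SG = 1.326


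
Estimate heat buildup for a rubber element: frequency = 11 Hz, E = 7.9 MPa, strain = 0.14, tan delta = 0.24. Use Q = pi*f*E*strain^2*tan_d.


Q = pi * f * E * strain^2 * tan_d
= pi * 11 * 7.9 * 0.14^2 * 0.24
= pi * 11 * 7.9 * 0.0196 * 0.24
= 1.2842

Q = 1.2842


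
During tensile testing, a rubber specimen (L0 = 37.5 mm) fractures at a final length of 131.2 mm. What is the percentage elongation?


Elongation = (Lf - L0) / L0 * 100
= (131.2 - 37.5) / 37.5 * 100
= 93.7 / 37.5 * 100
= 249.9%

249.9%


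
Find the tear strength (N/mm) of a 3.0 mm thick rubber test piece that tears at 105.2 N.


Tear strength = force / thickness
= 105.2 / 3.0
= 35.07 N/mm

35.07 N/mm


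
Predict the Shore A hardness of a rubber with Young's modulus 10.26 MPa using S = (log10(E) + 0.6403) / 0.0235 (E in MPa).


log10(E) = 0.0235*S - 0.6403  =>  S = (log10(E) + 0.6403) / 0.0235
log10(10.26) = 1.011147
S = (1.011147 + 0.6403) / 0.0235 = 1.651447 / 0.0235
S = 70.3

Shore A = 70.3


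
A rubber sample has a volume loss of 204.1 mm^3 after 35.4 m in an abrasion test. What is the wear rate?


Rate = volume_loss / distance
= 204.1 / 35.4
= 5.766 mm^3/m

5.766 mm^3/m


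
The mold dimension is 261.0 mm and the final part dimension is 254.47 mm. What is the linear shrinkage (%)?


Shrinkage = (mold - part) / mold * 100
= (261.0 - 254.47) / 261.0 * 100
= 6.53 / 261.0 * 100
= 2.5%

2.5%


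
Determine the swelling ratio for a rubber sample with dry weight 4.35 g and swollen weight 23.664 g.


Q = W_swollen / W_dry
Q = 23.664 / 4.35
Q = 5.44

Q = 5.44


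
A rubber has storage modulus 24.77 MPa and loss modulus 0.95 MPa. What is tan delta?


tan delta = E'' / E'
= 0.95 / 24.77
= 0.0384

tan delta = 0.0384


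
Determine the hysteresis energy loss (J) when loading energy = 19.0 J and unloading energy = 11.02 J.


Hysteresis loss = loading - unloading
= 19.0 - 11.02
= 7.98 J

7.98 J


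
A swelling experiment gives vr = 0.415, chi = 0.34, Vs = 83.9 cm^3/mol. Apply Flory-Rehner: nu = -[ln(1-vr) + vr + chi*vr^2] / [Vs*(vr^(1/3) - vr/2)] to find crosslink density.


ln(1 - vr) = ln(1 - 0.415) = -0.5361
Numerator = -((-0.5361) + 0.415 + 0.34 * 0.415^2) = 0.0626
Denominator = 83.9 * (0.415^(1/3) - 0.415/2) = 45.1721
nu = 0.0626 / 45.1721 = 0.0014 mol/cm^3

0.0014 mol/cm^3


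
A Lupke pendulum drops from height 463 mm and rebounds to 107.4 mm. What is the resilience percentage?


Resilience = h_rebound / h_drop * 100
= 107.4 / 463 * 100
= 23.2%

23.2%


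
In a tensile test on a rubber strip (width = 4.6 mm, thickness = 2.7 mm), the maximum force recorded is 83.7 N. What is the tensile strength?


Area = width * thickness = 4.6 * 2.7 = 12.42 mm^2
TS = force / area = 83.7 / 12.42 = 6.74 MPa

6.74 MPa


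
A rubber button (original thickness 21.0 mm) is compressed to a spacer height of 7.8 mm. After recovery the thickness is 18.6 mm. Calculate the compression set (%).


CS = (t0 - recovered) / (t0 - ts) * 100
= (21.0 - 18.6) / (21.0 - 7.8) * 100
= 2.4 / 13.2 * 100
= 18.2%

18.2%


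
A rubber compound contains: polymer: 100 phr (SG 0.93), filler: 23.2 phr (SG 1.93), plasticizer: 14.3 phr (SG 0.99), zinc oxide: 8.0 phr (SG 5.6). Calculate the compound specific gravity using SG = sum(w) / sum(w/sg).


Sum of weights = 145.5
Volume contributions:
  polymer: 100/0.93 = 107.5269
  filler: 23.2/1.93 = 12.0207
  plasticizer: 14.3/0.99 = 14.4444
  zinc oxide: 8.0/5.6 = 1.4286
Sum of volumes = 135.4206
SG = 145.5 / 135.4206 = 1.074

SG = 1.074


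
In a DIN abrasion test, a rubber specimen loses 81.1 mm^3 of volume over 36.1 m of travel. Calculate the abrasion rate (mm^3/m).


Rate = volume_loss / distance
= 81.1 / 36.1
= 2.247 mm^3/m

2.247 mm^3/m


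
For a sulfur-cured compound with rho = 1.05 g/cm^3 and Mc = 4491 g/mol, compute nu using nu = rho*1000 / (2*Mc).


nu = rho * 1000 / (2 * Mc)
nu = 1.05 * 1000 / (2 * 4491)
nu = 1050.0 / 8982
nu = 0.1169 mol/L

0.1169 mol/L


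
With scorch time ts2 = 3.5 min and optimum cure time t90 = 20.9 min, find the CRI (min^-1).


CRI = 100 / (t90 - ts2)
= 100 / (20.9 - 3.5)
= 100 / 17.4
= 5.75 min^-1

5.75 min^-1


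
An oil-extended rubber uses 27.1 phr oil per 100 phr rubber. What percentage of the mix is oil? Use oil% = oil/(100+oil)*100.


Oil % = oil / (100 + oil) * 100
= 27.1 / (100 + 27.1) * 100
= 27.1 / 127.1 * 100
= 21.32%

21.32%


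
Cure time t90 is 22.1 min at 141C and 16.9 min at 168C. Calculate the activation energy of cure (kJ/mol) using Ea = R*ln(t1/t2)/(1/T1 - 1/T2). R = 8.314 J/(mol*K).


T1 = 414.15 K, T2 = 441.15 K
1/T1 - 1/T2 = 1.4778e-04
ln(t1/t2) = ln(22.1/16.9) = 0.2683
Ea = 8.314 * 0.2683 / 1.4778e-04 = 15092.2010 J/mol
Ea = 15.09 kJ/mol

15.09 kJ/mol


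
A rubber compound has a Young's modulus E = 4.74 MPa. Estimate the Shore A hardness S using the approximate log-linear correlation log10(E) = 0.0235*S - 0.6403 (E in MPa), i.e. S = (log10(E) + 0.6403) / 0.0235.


log10(E) = 0.0235*S - 0.6403  =>  S = (log10(E) + 0.6403) / 0.0235
log10(4.74) = 0.675778
S = (0.675778 + 0.6403) / 0.0235 = 1.316078 / 0.0235
S = 56.0

Shore A = 56.0


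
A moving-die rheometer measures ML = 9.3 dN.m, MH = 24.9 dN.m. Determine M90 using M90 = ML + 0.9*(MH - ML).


M90 = ML + 0.9 * (MH - ML)
M90 = 9.3 + 0.9 * (24.9 - 9.3)
M90 = 9.3 + 0.9 * 15.6
M90 = 23.34 dN.m

23.34 dN.m


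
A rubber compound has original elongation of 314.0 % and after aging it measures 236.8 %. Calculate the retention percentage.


Retention = aged / original * 100
= 236.8 / 314.0 * 100
= 75.4%

75.4%


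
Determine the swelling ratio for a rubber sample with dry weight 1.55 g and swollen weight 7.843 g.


Q = W_swollen / W_dry
Q = 7.843 / 1.55
Q = 5.06

Q = 5.06


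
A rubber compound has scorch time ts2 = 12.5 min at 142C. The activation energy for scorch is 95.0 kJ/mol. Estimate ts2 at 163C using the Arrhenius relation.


Convert temperatures: T1 = 142 + 273.15 = 415.15 K, T2 = 163 + 273.15 = 436.15 K
ts2_new = 12.5 * exp(95000 / 8.314 * (1/436.15 - 1/415.15))
1/T2 - 1/T1 = -1.1598e-04
ts2_new = 3.32 min

3.32 min


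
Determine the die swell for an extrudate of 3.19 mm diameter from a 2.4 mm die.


Die swell ratio = D_extrudate / D_die
= 3.19 / 2.4
= 1.329

Die swell = 1.329


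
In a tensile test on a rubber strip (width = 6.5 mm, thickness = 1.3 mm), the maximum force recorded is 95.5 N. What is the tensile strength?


Area = width * thickness = 6.5 * 1.3 = 8.45 mm^2
TS = force / area = 95.5 / 8.45 = 11.3 MPa

11.3 MPa


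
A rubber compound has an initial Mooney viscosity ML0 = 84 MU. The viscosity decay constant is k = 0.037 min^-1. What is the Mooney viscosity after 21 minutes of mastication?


ML = ML0 * exp(-k * t)
ML = 84 * exp(-0.037 * 21)
ML = 84 * 0.4598
ML = 38.62 MU

38.62 MU


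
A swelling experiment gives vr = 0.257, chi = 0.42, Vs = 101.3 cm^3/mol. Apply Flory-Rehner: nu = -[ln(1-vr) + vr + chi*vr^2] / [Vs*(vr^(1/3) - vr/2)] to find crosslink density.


ln(1 - vr) = ln(1 - 0.257) = -0.2971
Numerator = -((-0.2971) + 0.257 + 0.42 * 0.257^2) = 0.0123
Denominator = 101.3 * (0.257^(1/3) - 0.257/2) = 51.3881
nu = 0.0123 / 51.3881 = 2.3972e-04 mol/cm^3

2.3972e-04 mol/cm^3


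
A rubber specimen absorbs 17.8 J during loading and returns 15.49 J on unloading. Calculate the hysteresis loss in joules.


Hysteresis loss = loading - unloading
= 17.8 - 15.49
= 2.31 J

2.31 J


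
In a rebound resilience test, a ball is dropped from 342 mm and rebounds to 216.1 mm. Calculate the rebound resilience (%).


Resilience = h_rebound / h_drop * 100
= 216.1 / 342 * 100
= 63.2%

63.2%


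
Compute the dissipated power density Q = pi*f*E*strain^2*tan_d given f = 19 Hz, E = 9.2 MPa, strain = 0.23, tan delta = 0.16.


Q = pi * f * E * strain^2 * tan_d
= pi * 19 * 9.2 * 0.23^2 * 0.16
= pi * 19 * 9.2 * 0.0529 * 0.16
= 4.6480

Q = 4.6480


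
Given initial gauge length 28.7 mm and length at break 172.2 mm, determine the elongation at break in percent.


Elongation = (Lf - L0) / L0 * 100
= (172.2 - 28.7) / 28.7 * 100
= 143.5 / 28.7 * 100
= 500.0%

500.0%


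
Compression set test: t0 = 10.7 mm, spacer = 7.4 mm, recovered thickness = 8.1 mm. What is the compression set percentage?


CS = (t0 - recovered) / (t0 - ts) * 100
= (10.7 - 8.1) / (10.7 - 7.4) * 100
= 2.6 / 3.3 * 100
= 78.8%

78.8%


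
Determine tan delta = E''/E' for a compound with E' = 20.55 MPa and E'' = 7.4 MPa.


tan delta = E'' / E'
= 7.4 / 20.55
= 0.3601

tan delta = 0.3601


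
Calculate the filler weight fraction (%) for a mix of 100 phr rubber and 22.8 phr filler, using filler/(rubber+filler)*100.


Filler % = filler / (rubber + filler) * 100
= 22.8 / (100 + 22.8) * 100
= 22.8 / 122.8 * 100
= 18.57%

18.57%


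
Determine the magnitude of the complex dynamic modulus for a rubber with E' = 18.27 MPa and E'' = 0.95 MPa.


|E*| = sqrt(E'^2 + E''^2)
= sqrt(18.27^2 + 0.95^2)
= sqrt(333.7929 + 0.9025)
= 18.295 MPa

18.295 MPa


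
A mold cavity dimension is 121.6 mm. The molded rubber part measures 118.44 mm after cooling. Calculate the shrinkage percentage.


Shrinkage = (mold - part) / mold * 100
= (121.6 - 118.44) / 121.6 * 100
= 3.16 / 121.6 * 100
= 2.6%

2.6%


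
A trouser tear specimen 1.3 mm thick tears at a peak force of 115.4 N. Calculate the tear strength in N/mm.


Tear strength = force / thickness
= 115.4 / 1.3
= 88.77 N/mm

88.77 N/mm


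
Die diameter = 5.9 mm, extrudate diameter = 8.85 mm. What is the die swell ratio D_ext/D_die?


Die swell ratio = D_extrudate / D_die
= 8.85 / 5.9
= 1.5

Die swell = 1.5


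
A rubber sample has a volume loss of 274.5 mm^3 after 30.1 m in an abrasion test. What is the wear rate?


Rate = volume_loss / distance
= 274.5 / 30.1
= 9.12 mm^3/m

9.12 mm^3/m


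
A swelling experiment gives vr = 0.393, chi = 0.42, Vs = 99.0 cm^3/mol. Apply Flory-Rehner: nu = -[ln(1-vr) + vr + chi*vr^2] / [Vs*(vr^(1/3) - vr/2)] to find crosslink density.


ln(1 - vr) = ln(1 - 0.393) = -0.4992
Numerator = -((-0.4992) + 0.393 + 0.42 * 0.393^2) = 0.0414
Denominator = 99.0 * (0.393^(1/3) - 0.393/2) = 53.0623
nu = 0.0414 / 53.0623 = 7.7942e-04 mol/cm^3

7.7942e-04 mol/cm^3


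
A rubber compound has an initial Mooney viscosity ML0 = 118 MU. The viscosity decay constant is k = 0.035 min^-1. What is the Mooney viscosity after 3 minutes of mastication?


ML = ML0 * exp(-k * t)
ML = 118 * exp(-0.035 * 3)
ML = 118 * 0.9003
ML = 106.24 MU

106.24 MU


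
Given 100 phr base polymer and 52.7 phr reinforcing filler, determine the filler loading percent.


Filler % = filler / (rubber + filler) * 100
= 52.7 / (100 + 52.7) * 100
= 52.7 / 152.7 * 100
= 34.51%

34.51%


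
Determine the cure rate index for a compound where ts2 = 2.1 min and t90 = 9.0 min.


CRI = 100 / (t90 - ts2)
= 100 / (9.0 - 2.1)
= 100 / 6.9
= 14.49 min^-1

14.49 min^-1


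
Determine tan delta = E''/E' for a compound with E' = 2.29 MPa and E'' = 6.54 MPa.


tan delta = E'' / E'
= 6.54 / 2.29
= 2.8559

tan delta = 2.8559


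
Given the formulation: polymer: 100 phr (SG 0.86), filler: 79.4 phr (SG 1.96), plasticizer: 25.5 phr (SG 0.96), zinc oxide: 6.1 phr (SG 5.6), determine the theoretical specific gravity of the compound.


Sum of weights = 211.0
Volume contributions:
  polymer: 100/0.86 = 116.2791
  filler: 79.4/1.96 = 40.5102
  plasticizer: 25.5/0.96 = 26.5625
  zinc oxide: 6.1/5.6 = 1.0893
Sum of volumes = 184.4411
SG = 211.0 / 184.4411 = 1.144

SG = 1.144


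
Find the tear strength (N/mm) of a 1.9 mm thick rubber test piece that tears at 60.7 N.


Tear strength = force / thickness
= 60.7 / 1.9
= 31.95 N/mm

31.95 N/mm


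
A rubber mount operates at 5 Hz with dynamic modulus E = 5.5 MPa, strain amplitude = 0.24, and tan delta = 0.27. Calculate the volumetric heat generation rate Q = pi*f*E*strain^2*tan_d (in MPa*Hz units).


Q = pi * f * E * strain^2 * tan_d
= pi * 5 * 5.5 * 0.24^2 * 0.27
= pi * 5 * 5.5 * 0.0576 * 0.27
= 1.3436

Q = 1.3436


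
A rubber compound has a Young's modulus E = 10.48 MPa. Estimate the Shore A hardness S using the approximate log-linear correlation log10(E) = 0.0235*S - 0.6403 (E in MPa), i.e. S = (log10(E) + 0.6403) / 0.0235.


log10(E) = 0.0235*S - 0.6403  =>  S = (log10(E) + 0.6403) / 0.0235
log10(10.48) = 1.020361
S = (1.020361 + 0.6403) / 0.0235 = 1.660661 / 0.0235
S = 70.7

Shore A = 70.7


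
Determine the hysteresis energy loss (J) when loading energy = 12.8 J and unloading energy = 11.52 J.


Hysteresis loss = loading - unloading
= 12.8 - 11.52
= 1.28 J

1.28 J


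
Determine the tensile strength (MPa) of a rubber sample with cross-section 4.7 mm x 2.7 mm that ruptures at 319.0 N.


Area = width * thickness = 4.7 * 2.7 = 12.69 mm^2
TS = force / area = 319.0 / 12.69 = 25.14 MPa

25.14 MPa


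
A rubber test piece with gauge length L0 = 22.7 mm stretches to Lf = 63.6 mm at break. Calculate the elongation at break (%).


Elongation = (Lf - L0) / L0 * 100
= (63.6 - 22.7) / 22.7 * 100
= 40.9 / 22.7 * 100
= 180.2%

180.2%


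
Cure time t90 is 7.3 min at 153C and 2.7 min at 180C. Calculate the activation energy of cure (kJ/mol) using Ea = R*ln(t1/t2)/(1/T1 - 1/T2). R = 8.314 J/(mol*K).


T1 = 426.15 K, T2 = 453.15 K
1/T1 - 1/T2 = 1.3982e-04
ln(t1/t2) = ln(7.3/2.7) = 0.9946
Ea = 8.314 * 0.9946 / 1.3982e-04 = 59143.7756 J/mol
Ea = 59.14 kJ/mol

59.14 kJ/mol


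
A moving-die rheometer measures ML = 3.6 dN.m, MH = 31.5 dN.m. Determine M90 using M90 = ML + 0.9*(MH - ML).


M90 = ML + 0.9 * (MH - ML)
M90 = 3.6 + 0.9 * (31.5 - 3.6)
M90 = 3.6 + 0.9 * 27.9
M90 = 28.71 dN.m

28.71 dN.m


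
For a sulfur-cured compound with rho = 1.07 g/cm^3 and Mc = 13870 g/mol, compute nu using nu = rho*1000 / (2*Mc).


nu = rho * 1000 / (2 * Mc)
nu = 1.07 * 1000 / (2 * 13870)
nu = 1070.0 / 27740
nu = 0.0386 mol/L

0.0386 mol/L


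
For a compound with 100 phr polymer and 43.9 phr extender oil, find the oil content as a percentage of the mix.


Oil % = oil / (100 + oil) * 100
= 43.9 / (100 + 43.9) * 100
= 43.9 / 143.9 * 100
= 30.51%

30.51%


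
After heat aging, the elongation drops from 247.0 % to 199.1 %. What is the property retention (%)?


Retention = aged / original * 100
= 199.1 / 247.0 * 100
= 80.6%

80.6%


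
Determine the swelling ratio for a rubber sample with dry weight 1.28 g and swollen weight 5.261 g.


Q = W_swollen / W_dry
Q = 5.261 / 1.28
Q = 4.11

Q = 4.11


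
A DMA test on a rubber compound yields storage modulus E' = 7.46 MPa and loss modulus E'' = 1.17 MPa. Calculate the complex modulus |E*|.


|E*| = sqrt(E'^2 + E''^2)
= sqrt(7.46^2 + 1.17^2)
= sqrt(55.6516 + 1.3689)
= 7.551 MPa

7.551 MPa


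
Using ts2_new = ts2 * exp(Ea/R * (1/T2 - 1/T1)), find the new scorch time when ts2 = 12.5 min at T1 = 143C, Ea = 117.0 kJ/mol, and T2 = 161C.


Convert temperatures: T1 = 143 + 273.15 = 416.15 K, T2 = 161 + 273.15 = 434.15 K
ts2_new = 12.5 * exp(117000 / 8.314 * (1/434.15 - 1/416.15))
1/T2 - 1/T1 = -9.9628e-05
ts2_new = 3.08 min

3.08 min


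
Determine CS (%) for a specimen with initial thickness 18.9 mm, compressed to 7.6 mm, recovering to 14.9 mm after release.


CS = (t0 - recovered) / (t0 - ts) * 100
= (18.9 - 14.9) / (18.9 - 7.6) * 100
= 4.0 / 11.3 * 100
= 35.4%

35.4%


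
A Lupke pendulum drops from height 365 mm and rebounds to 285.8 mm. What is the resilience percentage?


Resilience = h_rebound / h_drop * 100
= 285.8 / 365 * 100
= 78.3%

78.3%


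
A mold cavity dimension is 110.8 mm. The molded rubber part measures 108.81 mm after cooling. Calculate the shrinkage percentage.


Shrinkage = (mold - part) / mold * 100
= (110.8 - 108.81) / 110.8 * 100
= 1.99 / 110.8 * 100
= 1.8%

1.8%


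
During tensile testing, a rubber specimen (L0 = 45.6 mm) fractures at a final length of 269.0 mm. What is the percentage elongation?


Elongation = (Lf - L0) / L0 * 100
= (269.0 - 45.6) / 45.6 * 100
= 223.4 / 45.6 * 100
= 489.9%

489.9%


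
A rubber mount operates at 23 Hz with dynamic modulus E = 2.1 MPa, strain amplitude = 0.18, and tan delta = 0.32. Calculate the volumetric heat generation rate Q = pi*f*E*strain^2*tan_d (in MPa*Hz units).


Q = pi * f * E * strain^2 * tan_d
= pi * 23 * 2.1 * 0.18^2 * 0.32
= pi * 23 * 2.1 * 0.0324 * 0.32
= 1.5732

Q = 1.5732


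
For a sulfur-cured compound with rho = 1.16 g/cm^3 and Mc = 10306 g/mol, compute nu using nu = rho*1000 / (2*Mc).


nu = rho * 1000 / (2 * Mc)
nu = 1.16 * 1000 / (2 * 10306)
nu = 1160.0 / 20612
nu = 0.0563 mol/L

0.0563 mol/L


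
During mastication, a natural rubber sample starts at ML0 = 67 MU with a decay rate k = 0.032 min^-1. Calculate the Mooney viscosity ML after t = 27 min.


ML = ML0 * exp(-k * t)
ML = 67 * exp(-0.032 * 27)
ML = 67 * 0.4215
ML = 28.24 MU

28.24 MU


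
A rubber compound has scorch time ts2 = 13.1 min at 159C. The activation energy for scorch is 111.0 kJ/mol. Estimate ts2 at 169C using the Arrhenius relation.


Convert temperatures: T1 = 159 + 273.15 = 432.15 K, T2 = 169 + 273.15 = 442.15 K
ts2_new = 13.1 * exp(111000 / 8.314 * (1/442.15 - 1/432.15))
1/T2 - 1/T1 = -5.2335e-05
ts2_new = 6.51 min

6.51 min


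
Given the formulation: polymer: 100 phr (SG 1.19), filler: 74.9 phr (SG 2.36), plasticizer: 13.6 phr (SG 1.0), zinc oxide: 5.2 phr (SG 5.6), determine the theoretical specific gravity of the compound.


Sum of weights = 193.7
Volume contributions:
  polymer: 100/1.19 = 84.0336
  filler: 74.9/2.36 = 31.7373
  plasticizer: 13.6/1.0 = 13.6000
  zinc oxide: 5.2/5.6 = 0.9286
Sum of volumes = 130.2995
SG = 193.7 / 130.2995 = 1.487

SG = 1.487


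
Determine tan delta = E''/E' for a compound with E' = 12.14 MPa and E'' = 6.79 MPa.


tan delta = E'' / E'
= 6.79 / 12.14
= 0.5593

tan delta = 0.5593


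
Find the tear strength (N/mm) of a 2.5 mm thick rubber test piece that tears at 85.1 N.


Tear strength = force / thickness
= 85.1 / 2.5
= 34.04 N/mm

34.04 N/mm


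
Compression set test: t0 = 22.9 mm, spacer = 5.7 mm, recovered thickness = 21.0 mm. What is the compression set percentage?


CS = (t0 - recovered) / (t0 - ts) * 100
= (22.9 - 21.0) / (22.9 - 5.7) * 100
= 1.9 / 17.2 * 100
= 11.0%

11.0%


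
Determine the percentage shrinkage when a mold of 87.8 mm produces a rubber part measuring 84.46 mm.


Shrinkage = (mold - part) / mold * 100
= (87.8 - 84.46) / 87.8 * 100
= 3.34 / 87.8 * 100
= 3.8%

3.8%


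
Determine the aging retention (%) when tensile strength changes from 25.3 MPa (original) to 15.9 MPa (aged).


Retention = aged / original * 100
= 15.9 / 25.3 * 100
= 62.8%

62.8%


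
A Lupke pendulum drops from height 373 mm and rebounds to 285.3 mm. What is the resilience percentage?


Resilience = h_rebound / h_drop * 100
= 285.3 / 373 * 100
= 76.5%

76.5%


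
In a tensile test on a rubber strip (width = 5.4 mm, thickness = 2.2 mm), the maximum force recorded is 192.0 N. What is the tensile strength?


Area = width * thickness = 5.4 * 2.2 = 11.88 mm^2
TS = force / area = 192.0 / 11.88 = 16.16 MPa

16.16 MPa


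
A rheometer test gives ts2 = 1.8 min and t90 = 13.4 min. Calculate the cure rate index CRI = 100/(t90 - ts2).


CRI = 100 / (t90 - ts2)
= 100 / (13.4 - 1.8)
= 100 / 11.6
= 8.62 min^-1

8.62 min^-1


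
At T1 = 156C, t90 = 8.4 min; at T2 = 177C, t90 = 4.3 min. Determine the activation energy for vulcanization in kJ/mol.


T1 = 429.15 K, T2 = 450.15 K
1/T1 - 1/T2 = 1.0871e-04
ln(t1/t2) = ln(8.4/4.3) = 0.6696
Ea = 8.314 * 0.6696 / 1.0871e-04 = 51213.3709 J/mol
Ea = 51.21 kJ/mol

51.21 kJ/mol


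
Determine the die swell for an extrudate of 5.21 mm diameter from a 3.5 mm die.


Die swell ratio = D_extrudate / D_die
= 5.21 / 3.5
= 1.489

Die swell = 1.489


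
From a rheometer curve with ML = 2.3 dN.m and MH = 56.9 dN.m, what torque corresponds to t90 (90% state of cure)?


M90 = ML + 0.9 * (MH - ML)
M90 = 2.3 + 0.9 * (56.9 - 2.3)
M90 = 2.3 + 0.9 * 54.6
M90 = 51.44 dN.m

51.44 dN.m


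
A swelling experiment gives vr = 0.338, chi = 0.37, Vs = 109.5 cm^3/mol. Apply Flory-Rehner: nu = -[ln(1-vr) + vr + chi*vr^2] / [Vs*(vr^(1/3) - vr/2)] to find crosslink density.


ln(1 - vr) = ln(1 - 0.338) = -0.4125
Numerator = -((-0.4125) + 0.338 + 0.37 * 0.338^2) = 0.0322
Denominator = 109.5 * (0.338^(1/3) - 0.338/2) = 57.7702
nu = 0.0322 / 57.7702 = 5.5772e-04 mol/cm^3

5.5772e-04 mol/cm^3


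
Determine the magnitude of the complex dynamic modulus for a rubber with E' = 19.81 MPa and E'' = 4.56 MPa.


|E*| = sqrt(E'^2 + E''^2)
= sqrt(19.81^2 + 4.56^2)
= sqrt(392.4361 + 20.7936)
= 20.328 MPa

20.328 MPa


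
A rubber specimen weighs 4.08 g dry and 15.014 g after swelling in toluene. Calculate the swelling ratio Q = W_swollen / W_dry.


Q = W_swollen / W_dry
Q = 15.014 / 4.08
Q = 3.68

Q = 3.68


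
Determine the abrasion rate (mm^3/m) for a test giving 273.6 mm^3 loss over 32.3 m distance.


Rate = volume_loss / distance
= 273.6 / 32.3
= 8.471 mm^3/m

8.471 mm^3/m


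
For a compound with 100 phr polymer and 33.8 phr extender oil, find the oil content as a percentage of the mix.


Oil % = oil / (100 + oil) * 100
= 33.8 / (100 + 33.8) * 100
= 33.8 / 133.8 * 100
= 25.26%

25.26%


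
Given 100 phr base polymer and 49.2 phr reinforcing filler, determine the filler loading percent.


Filler % = filler / (rubber + filler) * 100
= 49.2 / (100 + 49.2) * 100
= 49.2 / 149.2 * 100
= 32.98%

32.98%


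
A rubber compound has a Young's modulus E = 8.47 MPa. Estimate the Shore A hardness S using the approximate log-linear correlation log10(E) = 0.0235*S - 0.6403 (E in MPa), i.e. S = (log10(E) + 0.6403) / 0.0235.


log10(E) = 0.0235*S - 0.6403  =>  S = (log10(E) + 0.6403) / 0.0235
log10(8.47) = 0.927883
S = (0.927883 + 0.6403) / 0.0235 = 1.568183 / 0.0235
S = 66.7

Shore A = 66.7


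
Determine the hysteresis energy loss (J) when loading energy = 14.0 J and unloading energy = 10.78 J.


Hysteresis loss = loading - unloading
= 14.0 - 10.78
= 3.22 J

3.22 J


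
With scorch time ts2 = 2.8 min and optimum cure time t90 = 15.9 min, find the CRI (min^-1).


CRI = 100 / (t90 - ts2)
= 100 / (15.9 - 2.8)
= 100 / 13.1
= 7.63 min^-1

7.63 min^-1


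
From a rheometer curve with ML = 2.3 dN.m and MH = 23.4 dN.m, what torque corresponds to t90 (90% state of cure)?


M90 = ML + 0.9 * (MH - ML)
M90 = 2.3 + 0.9 * (23.4 - 2.3)
M90 = 2.3 + 0.9 * 21.1
M90 = 21.29 dN.m

21.29 dN.m


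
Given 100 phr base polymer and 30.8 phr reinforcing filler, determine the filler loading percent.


Filler % = filler / (rubber + filler) * 100
= 30.8 / (100 + 30.8) * 100
= 30.8 / 130.8 * 100
= 23.55%

23.55%


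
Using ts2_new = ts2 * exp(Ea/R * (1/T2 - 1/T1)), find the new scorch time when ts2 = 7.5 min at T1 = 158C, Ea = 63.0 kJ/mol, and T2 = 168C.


Convert temperatures: T1 = 158 + 273.15 = 431.15 K, T2 = 168 + 273.15 = 441.15 K
ts2_new = 7.5 * exp(63000 / 8.314 * (1/441.15 - 1/431.15))
1/T2 - 1/T1 = -5.2576e-05
ts2_new = 5.04 min

5.04 min


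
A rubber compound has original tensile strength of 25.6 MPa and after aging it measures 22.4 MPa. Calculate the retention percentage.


Retention = aged / original * 100
= 22.4 / 25.6 * 100
= 87.5%

87.5%


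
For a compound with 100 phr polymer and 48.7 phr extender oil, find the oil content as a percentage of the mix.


Oil % = oil / (100 + oil) * 100
= 48.7 / (100 + 48.7) * 100
= 48.7 / 148.7 * 100
= 32.75%

32.75%


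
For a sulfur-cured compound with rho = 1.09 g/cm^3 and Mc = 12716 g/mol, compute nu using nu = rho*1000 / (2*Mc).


nu = rho * 1000 / (2 * Mc)
nu = 1.09 * 1000 / (2 * 12716)
nu = 1090.0 / 25432
nu = 0.0429 mol/L

0.0429 mol/L


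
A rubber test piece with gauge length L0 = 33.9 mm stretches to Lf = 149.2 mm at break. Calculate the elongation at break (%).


Elongation = (Lf - L0) / L0 * 100
= (149.2 - 33.9) / 33.9 * 100
= 115.3 / 33.9 * 100
= 340.1%

340.1%


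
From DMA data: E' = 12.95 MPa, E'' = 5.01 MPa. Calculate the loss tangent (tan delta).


tan delta = E'' / E'
= 5.01 / 12.95
= 0.3869

tan delta = 0.3869


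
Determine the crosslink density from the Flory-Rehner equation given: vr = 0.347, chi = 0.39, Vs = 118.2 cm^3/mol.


ln(1 - vr) = ln(1 - 0.347) = -0.4262
Numerator = -((-0.4262) + 0.347 + 0.39 * 0.347^2) = 0.0322
Denominator = 118.2 * (0.347^(1/3) - 0.347/2) = 62.5527
nu = 0.0322 / 62.5527 = 5.1506e-04 mol/cm^3

5.1506e-04 mol/cm^3


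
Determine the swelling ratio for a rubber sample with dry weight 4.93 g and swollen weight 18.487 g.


Q = W_swollen / W_dry
Q = 18.487 / 4.93
Q = 3.75

Q = 3.75


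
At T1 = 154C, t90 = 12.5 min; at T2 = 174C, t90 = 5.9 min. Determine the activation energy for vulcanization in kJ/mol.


T1 = 427.15 K, T2 = 447.15 K
1/T1 - 1/T2 = 1.0471e-04
ln(t1/t2) = ln(12.5/5.9) = 0.7508
Ea = 8.314 * 0.7508 / 1.0471e-04 = 59610.6999 J/mol
Ea = 59.61 kJ/mol

59.61 kJ/mol


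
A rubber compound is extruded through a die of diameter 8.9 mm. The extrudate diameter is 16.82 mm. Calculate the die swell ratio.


Die swell ratio = D_extrudate / D_die
= 16.82 / 8.9
= 1.89

Die swell = 1.89


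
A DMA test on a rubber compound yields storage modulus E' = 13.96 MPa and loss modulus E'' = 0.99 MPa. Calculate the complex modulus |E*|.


|E*| = sqrt(E'^2 + E''^2)
= sqrt(13.96^2 + 0.99^2)
= sqrt(194.8816 + 0.9801)
= 13.995 MPa

13.995 MPa


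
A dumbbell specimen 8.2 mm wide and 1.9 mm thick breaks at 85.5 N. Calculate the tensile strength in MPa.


Area = width * thickness = 8.2 * 1.9 = 15.58 mm^2
TS = force / area = 85.5 / 15.58 = 5.49 MPa

5.49 MPa


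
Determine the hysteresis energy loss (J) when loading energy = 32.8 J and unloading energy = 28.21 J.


Hysteresis loss = loading - unloading
= 32.8 - 28.21
= 4.59 J

4.59 J


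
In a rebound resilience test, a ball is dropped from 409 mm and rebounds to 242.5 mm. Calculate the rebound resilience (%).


Resilience = h_rebound / h_drop * 100
= 242.5 / 409 * 100
= 59.3%

59.3%


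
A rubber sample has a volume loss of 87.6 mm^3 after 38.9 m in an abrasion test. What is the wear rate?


Rate = volume_loss / distance
= 87.6 / 38.9
= 2.252 mm^3/m

2.252 mm^3/m


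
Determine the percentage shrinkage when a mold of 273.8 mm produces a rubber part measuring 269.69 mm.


Shrinkage = (mold - part) / mold * 100
= (273.8 - 269.69) / 273.8 * 100
= 4.11 / 273.8 * 100
= 1.5%

1.5%


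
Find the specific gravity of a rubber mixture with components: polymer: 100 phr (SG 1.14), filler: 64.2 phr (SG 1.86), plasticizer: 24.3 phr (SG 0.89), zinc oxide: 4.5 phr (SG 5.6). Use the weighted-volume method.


Sum of weights = 193.0
Volume contributions:
  polymer: 100/1.14 = 87.7193
  filler: 64.2/1.86 = 34.5161
  plasticizer: 24.3/0.89 = 27.3034
  zinc oxide: 4.5/5.6 = 0.8036
Sum of volumes = 150.3424
SG = 193.0 / 150.3424 = 1.284

SG = 1.284


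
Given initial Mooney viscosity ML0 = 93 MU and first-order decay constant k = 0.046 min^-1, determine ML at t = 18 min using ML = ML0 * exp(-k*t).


ML = ML0 * exp(-k * t)
ML = 93 * exp(-0.046 * 18)
ML = 93 * 0.4369
ML = 40.63 MU

40.63 MU


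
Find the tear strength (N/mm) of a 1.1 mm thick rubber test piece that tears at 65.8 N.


Tear strength = force / thickness
= 65.8 / 1.1
= 59.82 N/mm

59.82 N/mm


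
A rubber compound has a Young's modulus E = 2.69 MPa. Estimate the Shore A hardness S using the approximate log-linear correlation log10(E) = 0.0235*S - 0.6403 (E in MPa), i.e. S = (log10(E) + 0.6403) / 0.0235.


log10(E) = 0.0235*S - 0.6403  =>  S = (log10(E) + 0.6403) / 0.0235
log10(2.69) = 0.429752
S = (0.429752 + 0.6403) / 0.0235 = 1.070052 / 0.0235
S = 45.5

Shore A = 45.5


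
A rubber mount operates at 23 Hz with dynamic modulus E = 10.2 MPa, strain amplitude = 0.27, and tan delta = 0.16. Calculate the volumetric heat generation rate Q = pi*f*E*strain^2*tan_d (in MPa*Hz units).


Q = pi * f * E * strain^2 * tan_d
= pi * 23 * 10.2 * 0.27^2 * 0.16
= pi * 23 * 10.2 * 0.0729 * 0.16
= 8.5966

Q = 8.5966


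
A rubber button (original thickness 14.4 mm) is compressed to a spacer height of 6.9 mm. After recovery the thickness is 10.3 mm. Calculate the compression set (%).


CS = (t0 - recovered) / (t0 - ts) * 100
= (14.4 - 10.3) / (14.4 - 6.9) * 100
= 4.1 / 7.5 * 100
= 54.7%

54.7%
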